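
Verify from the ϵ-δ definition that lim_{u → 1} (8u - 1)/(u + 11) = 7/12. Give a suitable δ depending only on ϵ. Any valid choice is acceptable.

Fix ϵ > 0. We want δ > 0 with 0 < |u − 1| < δ ⇒ |(8u - 1)/(u + 11) − (7/12)| < ϵ.
Combining over a common denominator, (8u - 1)/(u + 11) − (7/12) = [(8u - 1)·12 − 7·(u + 11)] / [12·(u + 11)] = 89(u − 1) / (12(u + 11)).
So |(8u - 1)/(u + 11) − (7/12)| = 89|u − 1| / (12·|u + 11|).
Restrict δ ≤ 6. Then |u − 1| < 6 gives |u + 11| = |(u − 1) + 12| ≥ 12 − 6 = 6.
Hence |(8u - 1)/(u + 11) − (7/12)| < 89|u − 1|/(12·6) = (89/72)|u − 1|, which is < ϵ once |u − 1| < (72/89)ϵ.
Take δ = min(6, (72/89)ϵ). Then 0 < |u − 1| < δ forces both bounds, so |(8u - 1)/(u + 11) − (7/12)| < ϵ.

δ = min(6, (72/89)ϵ)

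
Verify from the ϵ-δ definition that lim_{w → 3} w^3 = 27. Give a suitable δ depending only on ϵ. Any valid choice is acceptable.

δ = min(1, ϵ/37)

Let ϵ > 0 be given. We seek δ > 0 with 0 < |w − 3| < δ ⇒ |w^3 − 27| < ϵ.
Factor: w^3 − 27 = (w − 3)(w^2 + 3w + 9), so |w^3 − 27| = |w − 3|·|w^2 + 3w + 9|.
Restrict δ ≤ 1. Then |w − 3| < 1 gives |w| < 4, so by the triangle inequality |w^2 + 3w + 9| ≤ 4^2 + 3·4 + 9 = 37.
Hence |w^3 − 27| ≤ 37|w − 3|, which is < ϵ once |w − 3| < ϵ/37.
Take δ = min(1, ϵ/37). If 0 < |w − 3| < δ then both bounds hold and |w^3 − 27| ≤ 37|w − 3| < 37·(ϵ/37) = ϵ.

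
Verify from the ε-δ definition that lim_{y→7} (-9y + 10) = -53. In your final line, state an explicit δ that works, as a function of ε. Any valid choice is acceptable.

Fix ε > 0. We need δ > 0 so that 0 < |y − 7| < δ implies |(-9y + 10) + 53| < ε.
|(-9y + 10) + 53| = |-9y + 63| = 9|y − 7|.
So 9|y − 7| < ε exactly when |y − 7| < ε/9.
Choosing δ = ε/9 gives |(-9y + 10) + 53| = 9|y − 7| < ε whenever |y − 7| < δ.

δ = ε/9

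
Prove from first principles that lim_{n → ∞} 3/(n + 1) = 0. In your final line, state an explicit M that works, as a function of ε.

Suppose ε > 0. For n ≥ 1, |3/(n + 1) − 0| = 3/(n + 1) ≤ 3/n.
We need 3/n < ε, i.e. n > 3/ε.
Take M = 3/ε. If n > M then |3/(n + 1)| ≤ 3/n < ε.

M = 3/ε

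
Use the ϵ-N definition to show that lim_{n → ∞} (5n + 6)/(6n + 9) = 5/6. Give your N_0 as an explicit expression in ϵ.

Fix ϵ > 0. For n ≥ 1, |(5n + 6)/(6n + 9) − (5/6)| = |-9|/(6(6n + 9)) = 9/(6(6n + 9)).
Since 6n + 9 ≥ 6n for n ≥ 1, this is ≤ 9/(6·6n) = (1/4)/n.
So |(5n + 6)/(6n + 9) − (5/6)| < ϵ whenever n > (1/4)/ϵ.
Take N_0 = (1/4)/ϵ. If n > N_0 then |(5n + 6)/(6n + 9) − (5/6)| ≤ (1/4)/n < ϵ.

N_0 = (1/4)/ϵ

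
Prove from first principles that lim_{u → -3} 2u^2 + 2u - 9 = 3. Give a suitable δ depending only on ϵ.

δ = min(2, ϵ/14)

Let ϵ > 0 be given. We want δ > 0 such that 0 < |u + 3| < δ implies |(2u^2 + 2u - 9) − 3| < ϵ.
(2u^2 + 2u - 9) − 3 = 2u^2 + 2u - 12 = (u + 3)(2u - 4).
So |(2u^2 + 2u - 9) − 3| = |u + 3|·|2u - 4|.
Require δ ≤ 2. Then |u + 3| < 2 gives |u| < 5, and by the triangle inequality |2u - 4| ≤ 2·5 + 4 = 14.
Hence |(2u^2 + 2u - 9) − 3| ≤ 14|u + 3| < ϵ provided |u + 3| < ϵ/14.
Take δ = min(2, ϵ/14). Then 0 < |u + 3| < δ gives both |u + 3| < 2 and |u + 3| < ϵ/14, so |(2u^2 + 2u - 9) − 3| < ϵ.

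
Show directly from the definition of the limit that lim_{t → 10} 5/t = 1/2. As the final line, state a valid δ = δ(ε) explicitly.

Let ε > 0. We seek δ > 0 such that 0 < |t − 10| < δ implies |5/t − (1/2)| < ε.
|5/t − (1/2)| = 5·|10 − t|/(10·|t|) = 5|t − 10|/(10|t|).
Restrict δ ≤ 5. Then |t − 10| < 5 gives |t| > 5, so 10|t| > 50.
Then |5/t − (1/2)| < 5|t − 10|/50, which is < ε when |t − 10| < 10ε.
Take δ = min(5, 10ε). Then 0 < |t − 10| < δ gives both |t − 10| < 5 and |t − 10| < 10ε, so |5/t − (1/2)| < ε.

δ = min(5, 10ε)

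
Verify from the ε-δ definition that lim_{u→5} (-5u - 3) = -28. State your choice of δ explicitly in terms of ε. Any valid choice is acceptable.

δ = ε/5

Fix ε > 0. We need δ > 0 so that 0 < |u − 5| < δ implies |(-5u - 3) + 28| < ε.
|(-5u - 3) + 28| = |-5u + 25| = 5|u − 5|.
So 5|u − 5| < ε exactly when |u − 5| < ε/5.
Take δ = ε/5. If 0 < |u − 5| < δ then |(-5u - 3) + 28| = 5|u − 5| < 5·(ε/5) = ε.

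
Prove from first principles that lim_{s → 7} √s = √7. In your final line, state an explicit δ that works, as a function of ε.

δ = min(7, √7·ε)

Let ε > 0. We want δ > 0 such that 0 < |s − 7| < δ implies |√s − √7| < ε.
Multiplying by the conjugate, |√s − √7| = |s − 7|/(√s + √7).
Restrict δ ≤ 7 so that |s − 7| < 7 forces s > 0, and then √s + √7 > √7.
Hence |√s − √7| < |s − 7|/√7, which is < ε once |s − 7| < √7·ε.
Take δ = min(7, √7·ε). If 0 < |s − 7| < δ then s > 0 and |√s − √7| < |s − 7|/√7 < ε.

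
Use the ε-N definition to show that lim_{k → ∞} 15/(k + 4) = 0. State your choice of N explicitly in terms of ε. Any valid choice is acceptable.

N = 15/ε

Fix ε > 0. For k ≥ 1, |15/(k + 4) − 0| = 15/(k + 4) ≤ 15/k.
We need 15/k < ε, i.e. k > 15/ε.
Take N = 15/ε. If k > N then |15/(k + 4)| ≤ 15/k < ε.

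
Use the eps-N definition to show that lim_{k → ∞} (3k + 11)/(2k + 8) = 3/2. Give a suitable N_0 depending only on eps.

Fix eps > 0. For k ≥ 1, |(3k + 11)/(2k + 8) − (3/2)| = |-2|/(2(2k + 8)) = 2/(2(2k + 8)).
Since 2k + 8 ≥ 2k for k ≥ 1, this is ≤ 2/(2·2k) = (1/2)/k.
So |(3k + 11)/(2k + 8) − (3/2)| < eps whenever k > (1/2)/eps.
Take N_0 = (1/2)/eps. If k > N_0 then |(3k + 11)/(2k + 8) − (3/2)| ≤ (1/2)/k < eps.

N_0 = (1/2)/eps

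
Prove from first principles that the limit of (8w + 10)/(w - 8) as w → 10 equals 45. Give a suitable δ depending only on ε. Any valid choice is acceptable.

δ = min(1, (1/37)ε)

Fix ε > 0. We want δ > 0 with 0 < |w − 10| < δ ⇒ |(8w + 10)/(w - 8) − 45| < ε.
Combining over a common denominator, (8w + 10)/(w - 8) − 45 = [(8w + 10)·2 − 90·(w - 8)] / [2·(w - 8)] = -74(w − 10) / (2(w - 8)).
So |(8w + 10)/(w - 8) − 45| = 74|w − 10| / (2·|w − 8|).
Require δ ≤ 1, so |w − 8| ≥ |2| − |w − 10| > 2 − 1 = 1.
Hence |(8w + 10)/(w - 8) − 45| < 74|w − 10|/(2·1) = 37|w − 10|, which is < ε once |w − 10| < (1/37)ε.
Take δ = min(1, (1/37)ε). Then 0 < |w − 10| < δ forces both bounds, so |(8w + 10)/(w - 8) − 45| < ε.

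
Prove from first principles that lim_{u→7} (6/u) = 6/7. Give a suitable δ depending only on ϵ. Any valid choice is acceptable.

Let ϵ > 0 be given. We seek δ > 0 such that 0 < |u − 7| < δ implies |6/u − (6/7)| < ϵ.
|6/u − (6/7)| = 6·|7 − u|/(7·|u|) = 6|u − 7|/(7|u|).
Require δ ≤ 7/2 so that |u| > 7 − 7/2 = 7/2, hence 7|u| > 49/2.
Then |6/u − (6/7)| < 6|u − 7|/(49/2), which is < ϵ when |u − 7| < (49/12)ϵ.
Take δ = min(7/2, (49/12)ϵ). Then 0 < |u − 7| < δ gives both |u − 7| < 7/2 and |u − 7| < (49/12)ϵ, so |6/u − (6/7)| < ϵ.

δ = min(7/2, (49/12)ϵ)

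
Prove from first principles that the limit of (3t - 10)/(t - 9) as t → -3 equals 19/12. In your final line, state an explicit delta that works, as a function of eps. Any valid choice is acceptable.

Let eps > 0 be given. We want delta > 0 with 0 < |t + 3| < delta ⇒ |(3t - 10)/(t - 9) − (19/12)| < eps.
Combining over a common denominator, (3t - 10)/(t - 9) − (19/12) = [(3t - 10)·(-12) − (-19)·(t - 9)] / [(-12)·(t - 9)] = -17(t + 3) / ((-12)(t - 9)).
So |(3t - 10)/(t - 9) − (19/12)| = 17|t + 3| / (12·|t − 9|).
Require delta ≤ 6, so |t − 9| ≥ |-12| − |t + 3| > 12 − 6 = 6.
Hence |(3t - 10)/(t - 9) − (19/12)| < 17|t + 3|/(12·6) = (17/72)|t + 3|, which is < eps once |t + 3| < (72/17)eps.
Take delta = min(6, (72/17)eps). Then 0 < |t + 3| < delta forces both bounds, so |(3t - 10)/(t - 9) − (19/12)| < eps.

delta = min(6, (72/17)eps)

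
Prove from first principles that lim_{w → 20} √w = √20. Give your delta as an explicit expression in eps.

Suppose eps > 0. We want delta > 0 such that 0 < |w − 20| < delta implies |√w − √20| < eps.
Rationalise: √w − √20 = (w − 20)/(√w + √20), so |√w − √20| = |w − 20|/(√w + √20).
Restrict delta ≤ 20 so that |w − 20| < 20 forces w > 0, and then √w + √20 > √20.
Hence |√w − √20| < |w − 20|/√20, which is < eps once |w − 20| < √20·eps.
Take delta = min(20, √20·eps). If 0 < |w − 20| < delta then w > 0 and |√w − √20| < |w − 20|/√20 < eps.

delta = min(20, √20·eps)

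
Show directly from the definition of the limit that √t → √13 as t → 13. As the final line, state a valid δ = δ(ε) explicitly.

Suppose ε > 0. We want δ > 0 such that 0 < |t − 13| < δ implies |√t − √13| < ε.
Rationalise: √t − √13 = (t − 13)/(√t + √13), so |√t − √13| = |t − 13|/(√t + √13).
Restrict δ ≤ 13 so that |t − 13| < 13 forces t > 0, and then √t + √13 > √13.
Hence |√t − √13| < |t − 13|/√13, which is < ε once |t − 13| < √13·ε.
Take δ = min(13, √13·ε). If 0 < |t − 13| < δ then t > 0 and |√t − √13| < |t − 13|/√13 < ε.

δ = min(13, √13·ε)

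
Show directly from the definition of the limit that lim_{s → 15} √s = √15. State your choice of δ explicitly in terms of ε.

δ = min(15, √15·ε)

Suppose ε > 0. We want δ > 0 such that 0 < |s − 15| < δ implies |√s − √15| < ε.
Rationalise: √s − √15 = (s − 15)/(√s + √15), so |√s − √15| = |s − 15|/(√s + √15).
Restrict δ ≤ 15 so that |s − 15| < 15 forces s > 0, and then √s + √15 > √15.
Hence |√s − √15| < |s − 15|/√15, which is < ε once |s − 15| < √15·ε.
Take δ = min(15, √15·ε). If 0 < |s − 15| < δ then s > 0 and |√s − √15| < |s − 15|/√15 < ε.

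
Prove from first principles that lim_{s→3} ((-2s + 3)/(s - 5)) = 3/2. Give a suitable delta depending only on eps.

Suppose eps > 0. We want delta > 0 with 0 < |s − 3| < delta ⇒ |(-2s + 3)/(s - 5) − (3/2)| < eps.
Combining over a common denominator, (-2s + 3)/(s - 5) − (3/2) = [(-2s + 3)·(-2) − (-3)·(s - 5)] / [(-2)·(s - 5)] = 7(s − 3) / ((-2)(s - 5)).
So |(-2s + 3)/(s - 5) − (3/2)| = 7|s − 3| / (2·|s − 5|).
Restrict delta ≤ 1. Then |s − 3| < 1 gives |s − 5| = |(s − 3) + (-2)| ≥ 2 − 1 = 1.
Hence |(-2s + 3)/(s - 5) − (3/2)| < 7|s − 3|/(2·1) = (7/2)|s − 3|, which is < eps once |s − 3| < (2/7)eps.
Take delta = min(1, (2/7)eps). Then 0 < |s − 3| < delta forces both bounds, so |(-2s + 3)/(s - 5) − (3/2)| < eps.

delta = min(1, (2/7)eps)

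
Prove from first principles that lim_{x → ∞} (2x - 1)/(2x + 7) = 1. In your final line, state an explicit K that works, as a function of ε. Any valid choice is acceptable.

K = 4/ε

Suppose ε > 0. We seek K > 0 such that x > K implies |(2x - 1)/(2x + 7) − 1| < ε.
(2x - 1)/(2x + 7) − 1 = (2(2x - 1) − 2(2x + 7)) / (2(2x + 7)) = -16/(2(2x + 7)).
For x > 0 we have 2x + 7 > 2x, so |(2x - 1)/(2x + 7) − 1| = 16/(2(2x + 7)) < 16/(2·2x) = 4/x.
Thus |(2x - 1)/(2x + 7) − 1| < ε whenever x > 4/ε.
Take K = 4/ε. If x > K then |(2x - 1)/(2x + 7) − 1| < 4/x < ε.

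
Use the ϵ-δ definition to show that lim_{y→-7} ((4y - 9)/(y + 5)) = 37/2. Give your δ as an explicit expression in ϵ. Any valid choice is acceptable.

δ = min(1, (2/29)ϵ)

Suppose ϵ > 0. We want δ > 0 with 0 < |y + 7| < δ ⇒ |(4y - 9)/(y + 5) − (37/2)| < ϵ.
Combining over a common denominator, (4y - 9)/(y + 5) − (37/2) = [(4y - 9)·(-2) − (-37)·(y + 5)] / [(-2)·(y + 5)] = 29(y + 7) / ((-2)(y + 5)).
So |(4y - 9)/(y + 5) − (37/2)| = 29|y + 7| / (2·|y + 5|).
Restrict δ ≤ 1. Then |y + 7| < 1 gives |y + 5| = |(y + 7) + (-2)| ≥ 2 − 1 = 1.
Hence |(4y - 9)/(y + 5) − (37/2)| < 29|y + 7|/(2·1) = (29/2)|y + 7|, which is < ϵ once |y + 7| < (2/29)ϵ.
Take δ = min(1, (2/29)ϵ). Then 0 < |y + 7| < δ forces both bounds, so |(4y - 9)/(y + 5) − (37/2)| < ϵ.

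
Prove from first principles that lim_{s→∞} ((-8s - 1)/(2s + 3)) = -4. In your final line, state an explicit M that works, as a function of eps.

Let eps > 0 be given. We seek M > 0 such that s > M implies |(-8s - 1)/(2s + 3) + 4| < eps.
(-8s - 1)/(2s + 3) + 4 = (2(-8s - 1) − (-8)(2s + 3)) / (2(2s + 3)) = 22/(2(2s + 3)).
For s > 0 we have 2s + 3 > 2s, so |(-8s - 1)/(2s + 3) + 4| = 22/(2(2s + 3)) < 22/(2·2s) = (11/2)/s.
Thus |(-8s - 1)/(2s + 3) + 4| < eps whenever s > (11/2)/eps.
Take M = (11/2)/eps. If s > M then |(-8s - 1)/(2s + 3) + 4| < (11/2)/s < eps.

M = (11/2)/eps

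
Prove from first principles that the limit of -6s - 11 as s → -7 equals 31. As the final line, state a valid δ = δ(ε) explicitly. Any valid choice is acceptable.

Let ε > 0. We need δ > 0 so that 0 < |s + 7| < δ implies |(-6s - 11) − 31| < ε.
|(-6s - 11) − 31| = |-6s - 42| = 6|s + 7|.
Thus it suffices that |s + 7| < ε/6.
Take δ = ε/6. If 0 < |s + 7| < δ then |(-6s - 11) − 31| = 6|s + 7| < 6·(ε/6) = ε.

δ = ε/6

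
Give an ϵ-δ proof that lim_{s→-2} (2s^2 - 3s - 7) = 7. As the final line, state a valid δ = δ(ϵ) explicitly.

δ = min(1, ϵ/13)

Let ϵ > 0. We want δ > 0 such that 0 < |s + 2| < δ implies |(2s^2 - 3s - 7) − 7| < ϵ.
(2s^2 - 3s - 7) − 7 = 2s^2 - 3s - 14 = (s + 2)(2s - 7).
So |(2s^2 - 3s - 7) − 7| = |s + 2|·|2s - 7|.
Require δ ≤ 1. Then |s + 2| < 1 gives |s| < 3, and by the triangle inequality |2s - 7| ≤ 2·3 + 7 = 13.
Hence |(2s^2 - 3s - 7) − 7| ≤ 13|s + 2| < ϵ provided |s + 2| < ϵ/13.
Choosing δ = min(1, ϵ/13) ensures both conditions, hence |(2s^2 - 3s - 7) − 7| < ϵ.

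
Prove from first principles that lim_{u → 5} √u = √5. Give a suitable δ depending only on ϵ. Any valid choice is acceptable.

Fix ϵ > 0. We want δ > 0 such that 0 < |u − 5| < δ implies |√u − √5| < ϵ.
Multiplying by the conjugate, |√u − √5| = |u − 5|/(√u + √5).
Restrict δ ≤ 5 so that |u − 5| < 5 forces u > 0, and then √u + √5 > √5.
Hence |√u − √5| < |u − 5|/√5, which is < ϵ once |u − 5| < √5·ϵ.
Take δ = min(5, √5·ϵ). If 0 < |u − 5| < δ then u > 0 and |√u − √5| < |u − 5|/√5 < ϵ.

δ = min(5, √5·ϵ)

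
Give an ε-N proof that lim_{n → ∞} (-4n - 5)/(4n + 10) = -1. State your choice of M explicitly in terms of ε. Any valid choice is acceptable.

M = (5/4)/ε

Let ε > 0. For n ≥ 1, |(-4n - 5)/(4n + 10) + 1| = |20|/(4(4n + 10)) = 20/(4(4n + 10)).
Since 4n + 10 ≥ 4n for n ≥ 1, this is ≤ 20/(4·4n) = (5/4)/n.
So |(-4n - 5)/(4n + 10) + 1| < ε whenever n > (5/4)/ε.
Take M = (5/4)/ε. If n > M then |(-4n - 5)/(4n + 10) + 1| ≤ (5/4)/n < ε.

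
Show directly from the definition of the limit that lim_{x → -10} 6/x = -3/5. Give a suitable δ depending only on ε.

δ = min(5, (25/3)ε)

Suppose ε > 0. We seek δ > 0 such that 0 < |x + 10| < δ implies |6/x + 3/5| < ε.
|6/x + 3/5| = 6·|-10 − x|/(10·|x|) = 6|x + 10|/(10|x|).
Require δ ≤ 5 so that |x| > 10 − 5 = 5, hence 10|x| > 50.
Then |6/x + 3/5| < 6|x + 10|/50, which is < ε when |x + 10| < (25/3)ε.
Take δ = min(5, (25/3)ε). Then 0 < |x + 10| < δ gives both |x + 10| < 5 and |x + 10| < (25/3)ε, so |6/x + 3/5| < ε.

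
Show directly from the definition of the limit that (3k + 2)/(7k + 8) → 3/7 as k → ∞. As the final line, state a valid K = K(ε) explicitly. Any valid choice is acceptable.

Fix ε > 0. For k ≥ 1, |(3k + 2)/(7k + 8) − (3/7)| = |-10|/(7(7k + 8)) = 10/(7(7k + 8)).
Since 7k + 8 ≥ 7k for k ≥ 1, this is ≤ 10/(7·7k) = (10/49)/k.
So |(3k + 2)/(7k + 8) − (3/7)| < ε whenever k > (10/49)/ε.
Take K = (10/49)/ε. If k > K then |(3k + 2)/(7k + 8) − (3/7)| ≤ (10/49)/k < ε.

K = (10/49)/ε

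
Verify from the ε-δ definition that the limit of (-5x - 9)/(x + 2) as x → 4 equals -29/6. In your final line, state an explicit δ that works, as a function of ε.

Suppose ε > 0. We want δ > 0 with 0 < |x − 4| < δ ⇒ |(-5x - 9)/(x + 2) + 29/6| < ε.
Combining over a common denominator, (-5x - 9)/(x + 2) + 29/6 = [(-5x - 9)·6 − (-29)·(x + 2)] / [6·(x + 2)] = -1(x − 4) / (6(x + 2)).
So |(-5x - 9)/(x + 2) + 29/6| = |x − 4| / (6·|x + 2|).
Restrict δ ≤ 3. Then |x − 4| < 3 gives |x + 2| = |(x − 4) + 6| ≥ 6 − 3 = 3.
Hence |(-5x - 9)/(x + 2) + 29/6| < |x − 4|/(6·3) = (1/18)|x − 4|, which is < ε once |x − 4| < 18ε.
Take δ = min(3, 18ε). Then 0 < |x − 4| < δ forces both bounds, so |(-5x - 9)/(x + 2) + 29/6| < ε.

δ = min(3, 18ε)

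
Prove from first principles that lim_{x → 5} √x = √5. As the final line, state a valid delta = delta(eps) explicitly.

delta = min(5, √5·eps)

Suppose eps > 0. We want delta > 0 such that 0 < |x − 5| < delta implies |√x − √5| < eps.
Multiplying by the conjugate, |√x − √5| = |x − 5|/(√x + √5).
Restrict delta ≤ 5 so that |x − 5| < 5 forces x > 0, and then √x + √5 > √5.
Hence |√x − √5| < |x − 5|/√5, which is < eps once |x − 5| < √5·eps.
Take delta = min(5, √5·eps). If 0 < |x − 5| < delta then x > 0 and |√x − √5| < |x − 5|/√5 < eps.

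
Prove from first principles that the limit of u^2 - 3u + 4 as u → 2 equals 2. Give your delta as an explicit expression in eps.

delta = min(1, eps/4)

Let eps > 0. We want delta > 0 such that 0 < |u − 2| < delta implies |(u^2 - 3u + 4) − 2| < eps.
(u^2 - 3u + 4) − 2 = u^2 - 3u + 2 = (u − 2)(u - 1).
So |(u^2 - 3u + 4) − 2| = |u − 2|·|u - 1|.
Assume first that |u − 2| < 1, so |u| < 3. Then |u - 1| ≤ 3 + 1 = 4.
Hence |(u^2 - 3u + 4) − 2| ≤ 4|u − 2| < eps provided |u − 2| < eps/4.
Take delta = min(1, eps/4). Then 0 < |u − 2| < delta gives both |u − 2| < 1 and |u − 2| < eps/4, so |(u^2 - 3u + 4) − 2| < eps.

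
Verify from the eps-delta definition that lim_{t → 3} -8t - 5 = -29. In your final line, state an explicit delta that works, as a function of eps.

Fix eps > 0. We need delta > 0 so that 0 < |t − 3| < delta implies |(-8t - 5) + 29| < eps.
Since (-8t - 5) + 29 = -8(t − 3), we have |(-8t - 5) + 29| = 8|t − 3|.
Thus it suffices that |t − 3| < eps/8.
Choosing delta = eps/8 gives |(-8t - 5) + 29| = 8|t − 3| < eps whenever |t − 3| < delta.

delta = eps/8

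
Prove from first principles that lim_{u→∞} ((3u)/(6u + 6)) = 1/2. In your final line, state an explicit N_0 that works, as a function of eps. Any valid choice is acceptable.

Let eps > 0. We seek N_0 > 0 such that u > N_0 implies |(3u)/(6u + 6) − (1/2)| < eps.
(3u)/(6u + 6) − (1/2) = (6(3u) − 3(6u + 6)) / (6(6u + 6)) = -18/(6(6u + 6)).
For u > 0 we have 6u + 6 > 6u, so |(3u)/(6u + 6) − (1/2)| = 18/(6(6u + 6)) < 18/(6·6u) = (1/2)/u.
Thus |(3u)/(6u + 6) − (1/2)| < eps whenever u > (1/2)/eps.
Take N_0 = (1/2)/eps. If u > N_0 then |(3u)/(6u + 6) − (1/2)| < (1/2)/u < eps.

N_0 = (1/2)/eps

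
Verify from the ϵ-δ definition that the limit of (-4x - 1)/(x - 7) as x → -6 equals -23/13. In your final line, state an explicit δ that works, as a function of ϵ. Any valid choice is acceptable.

δ = min(13/2, (169/58)ϵ)

Let ϵ > 0 be given. We want δ > 0 with 0 < |x + 6| < δ ⇒ |(-4x - 1)/(x - 7) + 23/13| < ϵ.
Combining over a common denominator, (-4x - 1)/(x - 7) + 23/13 = [(-4x - 1)·(-13) − 23·(x - 7)] / [(-13)·(x - 7)] = 29(x + 6) / ((-13)(x - 7)).
So |(-4x - 1)/(x - 7) + 23/13| = 29|x + 6| / (13·|x − 7|).
Restrict δ ≤ 13/2. Then |x + 6| < 13/2 gives |x − 7| = |(x + 6) + (-13)| ≥ 13 − 13/2 = 13/2.
Hence |(-4x - 1)/(x - 7) + 23/13| < 29|x + 6|/(13·(13/2)) = (58/169)|x + 6|, which is < ϵ once |x + 6| < (169/58)ϵ.
Take δ = min(13/2, (169/58)ϵ). Then 0 < |x + 6| < δ forces both bounds, so |(-4x - 1)/(x - 7) + 23/13| < ϵ.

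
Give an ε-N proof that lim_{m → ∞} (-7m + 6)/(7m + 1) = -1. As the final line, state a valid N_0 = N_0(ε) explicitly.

N_0 = 1/ε

Suppose ε > 0. For m ≥ 1, |(-7m + 6)/(7m + 1) + 1| = |49|/(7(7m + 1)) = 49/(7(7m + 1)).
Since 7m + 1 ≥ 7m for m ≥ 1, this is ≤ 49/(7·7m) = 1/m.
So |(-7m + 6)/(7m + 1) + 1| < ε whenever m > 1/ε.
Take N_0 = 1/ε. If m > N_0 then |(-7m + 6)/(7m + 1) + 1| ≤ 1/m < ε.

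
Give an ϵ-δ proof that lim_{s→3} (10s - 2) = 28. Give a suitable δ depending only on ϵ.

δ = ϵ/10

Suppose ϵ > 0. We need δ > 0 so that 0 < |s − 3| < δ implies |(10s - 2) − 28| < ϵ.
|(10s - 2) − 28| = |10s - 30| = 10|s − 3|.
Thus it suffices that |s − 3| < ϵ/10.
Take δ = ϵ/10. If 0 < |s − 3| < δ then |(10s - 2) − 28| = 10|s − 3| < 10·(ϵ/10) = ϵ.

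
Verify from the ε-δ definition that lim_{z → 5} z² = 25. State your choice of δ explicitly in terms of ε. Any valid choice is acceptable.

δ = min(2, ε/12)

Suppose ε > 0. We seek δ > 0 with 0 < |z − 5| < δ ⇒ |z² − 25| < ε.
Factor: z² − 25 = (z − 5)(z + 5), so |z² − 25| = |z − 5|·|z + 5|.
Impose δ ≤ 2 so that |z| < 7; then |z + 5| ≤ 12.
Hence |z² − 25| ≤ 12|z − 5|, which is < ε once |z − 5| < ε/12.
Take δ = min(2, ε/12). If 0 < |z − 5| < δ then both bounds hold and |z² − 25| ≤ 12|z − 5| < 12·(ε/12) = ε.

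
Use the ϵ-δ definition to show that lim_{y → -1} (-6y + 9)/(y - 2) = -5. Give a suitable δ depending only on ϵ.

δ = min(3/2, (3/2)ϵ)

Suppose ϵ > 0. We want δ > 0 with 0 < |y + 1| < δ ⇒ |(-6y + 9)/(y - 2) + 5| < ϵ.
Combining over a common denominator, (-6y + 9)/(y - 2) + 5 = [(-6y + 9)·(-3) − 15·(y - 2)] / [(-3)·(y - 2)] = 3(y + 1) / ((-3)(y - 2)).
So |(-6y + 9)/(y - 2) + 5| = 3|y + 1| / (3·|y − 2|).
Restrict δ ≤ 3/2. Then |y + 1| < 3/2 gives |y − 2| = |(y + 1) + (-3)| ≥ 3 − 3/2 = 3/2.
Hence |(-6y + 9)/(y - 2) + 5| < 3|y + 1|/(3·(3/2)) = (2/3)|y + 1|, which is < ϵ once |y + 1| < (3/2)ϵ.
Take δ = min(3/2, (3/2)ϵ). Then 0 < |y + 1| < δ forces both bounds, so |(-6y + 9)/(y - 2) + 5| < ϵ.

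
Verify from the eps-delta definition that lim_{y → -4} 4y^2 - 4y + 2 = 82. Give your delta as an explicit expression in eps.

delta = min(2, eps/44)

Let eps > 0 be given. We want delta > 0 such that 0 < |y + 4| < delta implies |(4y^2 - 4y + 2) − 82| < eps.
(4y^2 - 4y + 2) − 82 = 4y^2 - 4y - 80 = (y + 4)(4y - 20).
So |(4y^2 - 4y + 2) − 82| = |y + 4|·|4y - 20|.
Assume first that |y + 4| < 2, so |y| < 6. Then |4y - 20| ≤ 4·6 + 20 = 44.
Hence |(4y^2 - 4y + 2) − 82| ≤ 44|y + 4| < eps provided |y + 4| < eps/44.
Choosing delta = min(2, eps/44) ensures both conditions, hence |(4y^2 - 4y + 2) − 82| < eps.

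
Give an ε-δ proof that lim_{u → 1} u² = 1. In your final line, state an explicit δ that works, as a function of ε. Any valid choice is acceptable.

δ = min(2, ε/4)

Suppose ε > 0. We seek δ > 0 with 0 < |u − 1| < δ ⇒ |u² − 1| < ε.
Factor: u² − 1 = (u − 1)(u + 1), so |u² − 1| = |u − 1|·|u + 1|.
Impose δ ≤ 2 so that |u| < 3; then |u + 1| ≤ 4.
Hence |u² − 1| ≤ 4|u − 1|, which is < ε once |u − 1| < ε/4.
Take δ = min(2, ε/4). If 0 < |u − 1| < δ then both bounds hold and |u² − 1| ≤ 4|u − 1| < 4·(ε/4) = ε.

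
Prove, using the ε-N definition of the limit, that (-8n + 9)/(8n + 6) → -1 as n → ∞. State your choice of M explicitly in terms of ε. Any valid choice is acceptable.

Let ε > 0. For n ≥ 1, |(-8n + 9)/(8n + 6) + 1| = |120|/(8(8n + 6)) = 120/(8(8n + 6)).
Since 8n + 6 ≥ 8n for n ≥ 1, this is ≤ 120/(8·8n) = (15/8)/n.
So |(-8n + 9)/(8n + 6) + 1| < ε whenever n > (15/8)/ε.
Take M = (15/8)/ε. If n > M then |(-8n + 9)/(8n + 6) + 1| ≤ (15/8)/n < ε.

M = (15/8)/ε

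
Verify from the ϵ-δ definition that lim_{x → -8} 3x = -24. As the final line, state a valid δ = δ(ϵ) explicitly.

δ = ϵ/3

Suppose ϵ > 0. We need δ > 0 so that 0 < |x + 8| < δ implies |(3x) + 24| < ϵ.
Since (3x) + 24 = 3(x + 8), we have |(3x) + 24| = 3|x + 8|.
Thus it suffices that |x + 8| < ϵ/3.
Choosing δ = ϵ/3 gives |(3x) + 24| = 3|x + 8| < ϵ whenever |x + 8| < δ.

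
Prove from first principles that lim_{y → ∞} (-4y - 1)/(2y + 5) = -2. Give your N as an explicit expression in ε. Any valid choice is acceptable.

Suppose ε > 0. We seek N > 0 such that y > N implies |(-4y - 1)/(2y + 5) + 2| < ε.
(-4y - 1)/(2y + 5) + 2 = (2(-4y - 1) − (-4)(2y + 5)) / (2(2y + 5)) = 18/(2(2y + 5)).
For y > 0 we have 2y + 5 > 2y, so |(-4y - 1)/(2y + 5) + 2| = 18/(2(2y + 5)) < 18/(2·2y) = (9/2)/y.
Thus |(-4y - 1)/(2y + 5) + 2| < ε whenever y > (9/2)/ε.
Take N = (9/2)/ε. If y > N then |(-4y - 1)/(2y + 5) + 2| < (9/2)/y < ε.

N = (9/2)/ε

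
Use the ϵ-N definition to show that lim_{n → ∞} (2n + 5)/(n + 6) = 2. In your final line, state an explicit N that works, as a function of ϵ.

N = 7/ϵ

Let ϵ > 0. For n ≥ 1, |(2n + 5)/(n + 6) − 2| = |-7|/((n + 6)) = 7/((n + 6)).
Since n + 6 ≥ n for n ≥ 1, this is ≤ 7/(n) = 7/n.
So |(2n + 5)/(n + 6) − 2| < ϵ whenever n > 7/ϵ.
Take N = 7/ϵ. If n > N then |(2n + 5)/(n + 6) − 2| ≤ 7/n < ϵ.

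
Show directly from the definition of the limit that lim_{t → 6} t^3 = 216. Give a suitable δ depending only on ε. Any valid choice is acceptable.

Let ε > 0. We seek δ > 0 with 0 < |t − 6| < δ ⇒ |t^3 − 216| < ε.
Factor: t^3 − 216 = (t − 6)(t^2 + 6t + 36), so |t^3 − 216| = |t − 6|·|t^2 + 6t + 36|.
Impose δ ≤ 2 so that |t| < 8; then |t^2 + 6t + 36| ≤ 148.
Hence |t^3 − 216| ≤ 148|t − 6|, which is < ε once |t − 6| < ε/148.
Take δ = min(2, ε/148). If 0 < |t − 6| < δ then both bounds hold and |t^3 − 216| ≤ 148|t − 6| < 148·(ε/148) = ε.

δ = min(2, ε/148)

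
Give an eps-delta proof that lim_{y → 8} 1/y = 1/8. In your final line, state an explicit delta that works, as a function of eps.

delta = min(4, 32eps)

Let eps > 0. We seek delta > 0 such that 0 < |y − 8| < delta implies |1/y − (1/8)| < eps.
|1/y − (1/8)| = |8 − y|/(8·|y|) = |y − 8|/(8|y|).
Require delta ≤ 4 so that |y| > 8 − 4 = 4, hence 8|y| > 32.
Then |1/y − (1/8)| < |y − 8|/32, which is < eps when |y − 8| < 32eps.
Take delta = min(4, 32eps). Then 0 < |y − 8| < delta gives both |y − 8| < 4 and |y − 8| < 32eps, so |1/y − (1/8)| < eps.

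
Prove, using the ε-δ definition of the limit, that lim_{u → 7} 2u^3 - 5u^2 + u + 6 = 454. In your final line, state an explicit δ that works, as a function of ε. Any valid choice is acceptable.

Fix ε > 0. We want δ > 0 such that 0 < |u − 7| < δ implies |(2u^3 - 5u^2 + u + 6) − 454| < ε.
(2u^3 - 5u^2 + u + 6) − 454 = 2u^3 - 5u^2 + u - 448 = (u − 7)(2u^2 + 9u + 64).
So |(2u^3 - 5u^2 + u + 6) − 454| = |u − 7|·|2u^2 + 9u + 64|.
Assume first that |u − 7| < 2, so |u| < 9. Then |2u^2 + 9u + 64| ≤ 2·9^2 + 9·9 + 64 = 307.
Hence |(2u^3 - 5u^2 + u + 6) − 454| ≤ 307|u − 7| < ε provided |u − 7| < ε/307.
Take δ = min(2, ε/307). Then 0 < |u − 7| < δ gives both |u − 7| < 2 and |u − 7| < ε/307, so |(2u^3 - 5u^2 + u + 6) − 454| < ε.

δ = min(2, ε/307)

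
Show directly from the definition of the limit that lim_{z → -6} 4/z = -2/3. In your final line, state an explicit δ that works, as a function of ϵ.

δ = min(3, (9/2)ϵ)

Let ϵ > 0 be given. We seek δ > 0 such that 0 < |z + 6| < δ implies |4/z + 2/3| < ϵ.
|4/z + 2/3| = 4·|-6 − z|/(6·|z|) = 4|z + 6|/(6|z|).
Require δ ≤ 3 so that |z| > 6 − 3 = 3, hence 6|z| > 18.
Then |4/z + 2/3| < 4|z + 6|/18, which is < ϵ when |z + 6| < (9/2)ϵ.
Take δ = min(3, (9/2)ϵ). Then 0 < |z + 6| < δ gives both |z + 6| < 3 and |z + 6| < (9/2)ϵ, so |4/z + 2/3| < ϵ.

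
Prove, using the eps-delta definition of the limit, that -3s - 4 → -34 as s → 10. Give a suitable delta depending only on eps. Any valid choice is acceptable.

delta = eps/3

Suppose eps > 0. We need delta > 0 so that 0 < |s − 10| < delta implies |(-3s - 4) + 34| < eps.
|(-3s - 4) + 34| = |-3s + 30| = 3|s − 10|.
Thus it suffices that |s − 10| < eps/3.
Take delta = eps/3. If 0 < |s − 10| < delta then |(-3s - 4) + 34| = 3|s − 10| < 3·(eps/3) = eps.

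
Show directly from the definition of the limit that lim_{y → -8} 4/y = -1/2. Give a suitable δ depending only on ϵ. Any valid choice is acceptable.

Let ϵ > 0 be given. We seek δ > 0 such that 0 < |y + 8| < δ implies |4/y + 1/2| < ϵ.
|4/y + 1/2| = 4·|-8 − y|/(8·|y|) = 4|y + 8|/(8|y|).
Require δ ≤ 4 so that |y| > 8 − 4 = 4, hence 8|y| > 32.
Then |4/y + 1/2| < 4|y + 8|/32, which is < ϵ when |y + 8| < 8ϵ.
Take δ = min(4, 8ϵ). Then 0 < |y + 8| < δ gives both |y + 8| < 4 and |y + 8| < 8ϵ, so |4/y + 1/2| < ϵ.

δ = min(4, 8ϵ)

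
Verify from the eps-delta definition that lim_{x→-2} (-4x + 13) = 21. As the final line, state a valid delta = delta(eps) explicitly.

delta = eps/4

Let eps > 0. We need delta > 0 so that 0 < |x + 2| < delta implies |(-4x + 13) − 21| < eps.
|(-4x + 13) − 21| = |-4x - 8| = 4|x + 2|.
Thus it suffices that |x + 2| < eps/4.
Choosing delta = eps/4 gives |(-4x + 13) − 21| = 4|x + 2| < eps whenever |x + 2| < delta.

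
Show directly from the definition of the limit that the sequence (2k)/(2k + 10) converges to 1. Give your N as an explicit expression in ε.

N = 5/ε

Suppose ε > 0. For k ≥ 1, |(2k)/(2k + 10) − 1| = |-20|/(2(2k + 10)) = 20/(2(2k + 10)).
Since 2k + 10 ≥ 2k for k ≥ 1, this is ≤ 20/(2·2k) = 5/k.
So |(2k)/(2k + 10) − 1| < ε whenever k > 5/ε.
Take N = 5/ε. If k > N then |(2k)/(2k + 10) − 1| ≤ 5/k < ε.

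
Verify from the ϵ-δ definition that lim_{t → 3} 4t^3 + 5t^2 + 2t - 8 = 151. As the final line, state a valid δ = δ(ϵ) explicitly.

Suppose ϵ > 0. We want δ > 0 such that 0 < |t − 3| < δ implies |(4t^3 + 5t^2 + 2t - 8) − 151| < ϵ.
(4t^3 + 5t^2 + 2t - 8) − 151 = 4t^3 + 5t^2 + 2t - 159 = (t − 3)(4t^2 + 17t + 53).
So |(4t^3 + 5t^2 + 2t - 8) − 151| = |t − 3|·|4t^2 + 17t + 53|.
Require δ ≤ 1. Then |t − 3| < 1 gives |t| < 4, and by the triangle inequality |4t^2 + 17t + 53| ≤ 4·4^2 + 17·4 + 53 = 185.
Hence |(4t^3 + 5t^2 + 2t - 8) − 151| ≤ 185|t − 3| < ϵ provided |t − 3| < ϵ/185.
Choosing δ = min(1, ϵ/185) ensures both conditions, hence |(4t^3 + 5t^2 + 2t - 8) − 151| < ϵ.

δ = min(1, ϵ/185)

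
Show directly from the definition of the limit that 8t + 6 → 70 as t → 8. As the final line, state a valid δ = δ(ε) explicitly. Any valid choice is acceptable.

δ = ε/8

Suppose ε > 0. We need δ > 0 so that 0 < |t − 8| < δ implies |(8t + 6) − 70| < ε.
Since (8t + 6) − 70 = 8(t − 8), we have |(8t + 6) − 70| = 8|t − 8|.
Thus it suffices that |t − 8| < ε/8.
Take δ = ε/8. If 0 < |t − 8| < δ then |(8t + 6) − 70| = 8|t − 8| < 8·(ε/8) = ε.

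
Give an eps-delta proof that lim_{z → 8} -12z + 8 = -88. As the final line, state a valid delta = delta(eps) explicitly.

Let eps > 0 be given. We need delta > 0 so that 0 < |z − 8| < delta implies |(-12z + 8) + 88| < eps.
|(-12z + 8) + 88| = |-12z + 96| = 12|z − 8|.
Thus it suffices that |z − 8| < eps/12.
Choosing delta = eps/12 gives |(-12z + 8) + 88| = 12|z − 8| < eps whenever |z − 8| < delta.

delta = eps/12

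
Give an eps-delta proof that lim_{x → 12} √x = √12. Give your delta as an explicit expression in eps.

Let eps > 0. We want delta > 0 such that 0 < |x − 12| < delta implies |√x − √12| < eps.
Multiplying by the conjugate, |√x − √12| = |x − 12|/(√x + √12).
Restrict delta ≤ 12 so that |x − 12| < 12 forces x > 0, and then √x + √12 > √12.
Hence |√x − √12| < |x − 12|/√12, which is < eps once |x − 12| < √12·eps.
Take delta = min(12, √12·eps). If 0 < |x − 12| < delta then x > 0 and |√x − √12| < |x − 12|/√12 < eps.

delta = min(12, √12·eps)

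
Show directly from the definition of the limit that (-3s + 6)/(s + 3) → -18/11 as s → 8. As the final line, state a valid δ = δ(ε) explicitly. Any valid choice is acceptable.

δ = min(11/2, (121/30)ε)

Suppose ε > 0. We want δ > 0 with 0 < |s − 8| < δ ⇒ |(-3s + 6)/(s + 3) + 18/11| < ε.
Combining over a common denominator, (-3s + 6)/(s + 3) + 18/11 = [(-3s + 6)·11 − (-18)·(s + 3)] / [11·(s + 3)] = -15(s − 8) / (11(s + 3)).
So |(-3s + 6)/(s + 3) + 18/11| = 15|s − 8| / (11·|s + 3|).
Restrict δ ≤ 11/2. Then |s − 8| < 11/2 gives |s + 3| = |(s − 8) + 11| ≥ 11 − 11/2 = 11/2.
Hence |(-3s + 6)/(s + 3) + 18/11| < 15|s − 8|/(11·(11/2)) = (30/121)|s − 8|, which is < ε once |s − 8| < (121/30)ε.
Take δ = min(11/2, (121/30)ε). Then 0 < |s − 8| < δ forces both bounds, so |(-3s + 6)/(s + 3) + 18/11| < ε.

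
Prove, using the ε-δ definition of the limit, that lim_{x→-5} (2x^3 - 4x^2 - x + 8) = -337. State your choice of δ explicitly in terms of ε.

δ = min(1, ε/225)

Fix ε > 0. We want δ > 0 such that 0 < |x + 5| < δ implies |(2x^3 - 4x^2 - x + 8) + 337| < ε.
(2x^3 - 4x^2 - x + 8) + 337 = 2x^3 - 4x^2 - x + 345 = (x + 5)(2x^2 - 14x + 69).
So |(2x^3 - 4x^2 - x + 8) + 337| = |x + 5|·|2x^2 - 14x + 69|.
Assume first that |x + 5| < 1, so |x| < 6. Then |2x^2 - 14x + 69| ≤ 2·6^2 + 14·6 + 69 = 225.
Hence |(2x^3 - 4x^2 - x + 8) + 337| ≤ 225|x + 5| < ε provided |x + 5| < ε/225.
Choosing δ = min(1, ε/225) ensures both conditions, hence |(2x^3 - 4x^2 - x + 8) + 337| < ε.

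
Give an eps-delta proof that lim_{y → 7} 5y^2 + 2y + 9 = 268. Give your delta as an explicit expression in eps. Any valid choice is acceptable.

Let eps > 0 be given. We want delta > 0 such that 0 < |y − 7| < delta implies |(5y^2 + 2y + 9) − 268| < eps.
(5y^2 + 2y + 9) − 268 = 5y^2 + 2y - 259 = (y − 7)(5y + 37).
So |(5y^2 + 2y + 9) − 268| = |y − 7|·|5y + 37|.
Assume first that |y − 7| < 1, so |y| < 8. Then |5y + 37| ≤ 5·8 + 37 = 77.
Hence |(5y^2 + 2y + 9) − 268| ≤ 77|y − 7| < eps provided |y − 7| < eps/77.
Take delta = min(1, eps/77). Then 0 < |y − 7| < delta gives both |y − 7| < 1 and |y − 7| < eps/77, so |(5y^2 + 2y + 9) − 268| < eps.

delta = min(1, eps/77)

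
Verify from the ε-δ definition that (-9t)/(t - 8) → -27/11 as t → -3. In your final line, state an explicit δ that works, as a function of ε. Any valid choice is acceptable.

Suppose ε > 0. We want δ > 0 with 0 < |t + 3| < δ ⇒ |(-9t)/(t - 8) + 27/11| < ε.
Combining over a common denominator, (-9t)/(t - 8) + 27/11 = [(-9t)·(-11) − 27·(t - 8)] / [(-11)·(t - 8)] = 72(t + 3) / ((-11)(t - 8)).
So |(-9t)/(t - 8) + 27/11| = 72|t + 3| / (11·|t − 8|).
Require δ ≤ 11/2, so |t − 8| ≥ |-11| − |t + 3| > 11 − 11/2 = 11/2.
Hence |(-9t)/(t - 8) + 27/11| < 72|t + 3|/(11·(11/2)) = (144/121)|t + 3|, which is < ε once |t + 3| < (121/144)ε.
Take δ = min(11/2, (121/144)ε). Then 0 < |t + 3| < δ forces both bounds, so |(-9t)/(t - 8) + 27/11| < ε.

δ = min(11/2, (121/144)ε)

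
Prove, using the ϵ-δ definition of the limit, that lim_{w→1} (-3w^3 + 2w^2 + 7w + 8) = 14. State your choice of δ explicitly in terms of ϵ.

Suppose ϵ > 0. We want δ > 0 such that 0 < |w − 1| < δ implies |(-3w^3 + 2w^2 + 7w + 8) − 14| < ϵ.
(-3w^3 + 2w^2 + 7w + 8) − 14 = -3w^3 + 2w^2 + 7w - 6 = (w − 1)(-3w^2 - w + 6).
So |(-3w^3 + 2w^2 + 7w + 8) − 14| = |w − 1|·|-3w^2 - w + 6|.
Assume first that |w − 1| < 2, so |w| < 3. Then |-3w^2 - w + 6| ≤ 3·3^2 + 3 + 6 = 36.
Hence |(-3w^3 + 2w^2 + 7w + 8) − 14| ≤ 36|w − 1| < ϵ provided |w − 1| < ϵ/36.
Choosing δ = min(2, ϵ/36) ensures both conditions, hence |(-3w^3 + 2w^2 + 7w + 8) − 14| < ϵ.

δ = min(2, ϵ/36)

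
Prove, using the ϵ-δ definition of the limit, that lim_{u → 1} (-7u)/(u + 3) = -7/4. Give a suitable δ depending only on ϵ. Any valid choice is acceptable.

δ = min(2, (8/21)ϵ)

Let ϵ > 0 be given. We want δ > 0 with 0 < |u − 1| < δ ⇒ |(-7u)/(u + 3) + 7/4| < ϵ.
Combining over a common denominator, (-7u)/(u + 3) + 7/4 = [(-7u)·4 − (-7)·(u + 3)] / [4·(u + 3)] = -21(u − 1) / (4(u + 3)).
So |(-7u)/(u + 3) + 7/4| = 21|u − 1| / (4·|u + 3|).
Restrict δ ≤ 2. Then |u − 1| < 2 gives |u + 3| = |(u − 1) + 4| ≥ 4 − 2 = 2.
Hence |(-7u)/(u + 3) + 7/4| < 21|u − 1|/(4·2) = (21/8)|u − 1|, which is < ϵ once |u − 1| < (8/21)ϵ.
Take δ = min(2, (8/21)ϵ). Then 0 < |u − 1| < δ forces both bounds, so |(-7u)/(u + 3) + 7/4| < ϵ.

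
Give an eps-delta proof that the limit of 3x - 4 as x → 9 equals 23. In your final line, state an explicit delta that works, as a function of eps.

Suppose eps > 0. We need delta > 0 so that 0 < |x − 9| < delta implies |(3x - 4) − 23| < eps.
|(3x - 4) − 23| = |3x - 27| = 3|x − 9|.
So 3|x − 9| < eps exactly when |x − 9| < eps/3.
Take delta = eps/3. If 0 < |x − 9| < delta then |(3x - 4) − 23| = 3|x − 9| < 3·(eps/3) = eps.

delta = eps/3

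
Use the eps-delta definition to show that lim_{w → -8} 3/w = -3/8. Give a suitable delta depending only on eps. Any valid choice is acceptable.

Let eps > 0. We seek delta > 0 such that 0 < |w + 8| < delta implies |3/w + 3/8| < eps.
|3/w + 3/8| = 3·|-8 − w|/(8·|w|) = 3|w + 8|/(8|w|).
Require delta ≤ 4 so that |w| > 8 − 4 = 4, hence 8|w| > 32.
Then |3/w + 3/8| < 3|w + 8|/32, which is < eps when |w + 8| < (32/3)eps.
Take delta = min(4, (32/3)eps). Then 0 < |w + 8| < delta gives both |w + 8| < 4 and |w + 8| < (32/3)eps, so |3/w + 3/8| < eps.

delta = min(4, (32/3)eps)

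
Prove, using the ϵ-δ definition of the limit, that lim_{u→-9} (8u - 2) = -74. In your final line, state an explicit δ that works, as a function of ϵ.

Suppose ϵ > 0. We need δ > 0 so that 0 < |u + 9| < δ implies |(8u - 2) + 74| < ϵ.
|(8u - 2) + 74| = |8u + 72| = 8|u + 9|.
Thus it suffices that |u + 9| < ϵ/8.
Choosing δ = ϵ/8 gives |(8u - 2) + 74| = 8|u + 9| < ϵ whenever |u + 9| < δ.

δ = ϵ/8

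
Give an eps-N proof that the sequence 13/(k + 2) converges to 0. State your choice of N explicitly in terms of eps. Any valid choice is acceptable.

N = 13/eps

Let eps > 0. For k ≥ 1, |13/(k + 2) − 0| = 13/(k + 2) ≤ 13/k.
We need 13/k < eps, i.e. k > 13/eps.
Take N = 13/eps. If k > N then |13/(k + 2)| ≤ 13/k < eps.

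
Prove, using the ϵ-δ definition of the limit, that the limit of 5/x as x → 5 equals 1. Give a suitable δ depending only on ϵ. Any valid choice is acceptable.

δ = min(5/2, (5/2)ϵ)

Let ϵ > 0 be given. We seek δ > 0 such that 0 < |x − 5| < δ implies |5/x − 1| < ϵ.
|5/x − 1| = 5·|5 − x|/(5·|x|) = 5|x − 5|/(5|x|).
Require δ ≤ 5/2 so that |x| > 5 − 5/2 = 5/2, hence 5|x| > 25/2.
Then |5/x − 1| < 5|x − 5|/(25/2), which is < ϵ when |x − 5| < (5/2)ϵ.
Take δ = min(5/2, (5/2)ϵ). Then 0 < |x − 5| < δ gives both |x − 5| < 5/2 and |x − 5| < (5/2)ϵ, so |5/x − 1| < ϵ.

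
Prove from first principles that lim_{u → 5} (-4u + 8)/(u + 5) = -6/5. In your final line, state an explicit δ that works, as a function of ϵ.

δ = min(5, (25/14)ϵ)

Let ϵ > 0 be given. We want δ > 0 with 0 < |u − 5| < δ ⇒ |(-4u + 8)/(u + 5) + 6/5| < ϵ.
Combining over a common denominator, (-4u + 8)/(u + 5) + 6/5 = [(-4u + 8)·10 − (-12)·(u + 5)] / [10·(u + 5)] = -28(u − 5) / (10(u + 5)).
So |(-4u + 8)/(u + 5) + 6/5| = 28|u − 5| / (10·|u + 5|).
Restrict δ ≤ 5. Then |u − 5| < 5 gives |u + 5| = |(u − 5) + 10| ≥ 10 − 5 = 5.
Hence |(-4u + 8)/(u + 5) + 6/5| < 28|u − 5|/(10·5) = (14/25)|u − 5|, which is < ϵ once |u − 5| < (25/14)ϵ.
Take δ = min(5, (25/14)ϵ). Then 0 < |u − 5| < δ forces both bounds, so |(-4u + 8)/(u + 5) + 6/5| < ϵ.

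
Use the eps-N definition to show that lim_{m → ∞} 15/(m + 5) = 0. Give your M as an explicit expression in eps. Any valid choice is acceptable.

M = 15/eps

Fix eps > 0. For m ≥ 1, |15/(m + 5) − 0| = 15/(m + 5) ≤ 15/m.
We need 15/m < eps, i.e. m > 15/eps.
Take M = 15/eps. If m > M then |15/(m + 5)| ≤ 15/m < eps.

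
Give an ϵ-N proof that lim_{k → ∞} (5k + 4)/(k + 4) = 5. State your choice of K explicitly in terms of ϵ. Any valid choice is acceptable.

K = 16/ϵ

Fix ϵ > 0. For k ≥ 1, |(5k + 4)/(k + 4) − 5| = |-16|/((k + 4)) = 16/((k + 4)).
Since k + 4 ≥ k for k ≥ 1, this is ≤ 16/(k) = 16/k.
So |(5k + 4)/(k + 4) − 5| < ϵ whenever k > 16/ϵ.
Take K = 16/ϵ. If k > K then |(5k + 4)/(k + 4) − 5| ≤ 16/k < ϵ.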